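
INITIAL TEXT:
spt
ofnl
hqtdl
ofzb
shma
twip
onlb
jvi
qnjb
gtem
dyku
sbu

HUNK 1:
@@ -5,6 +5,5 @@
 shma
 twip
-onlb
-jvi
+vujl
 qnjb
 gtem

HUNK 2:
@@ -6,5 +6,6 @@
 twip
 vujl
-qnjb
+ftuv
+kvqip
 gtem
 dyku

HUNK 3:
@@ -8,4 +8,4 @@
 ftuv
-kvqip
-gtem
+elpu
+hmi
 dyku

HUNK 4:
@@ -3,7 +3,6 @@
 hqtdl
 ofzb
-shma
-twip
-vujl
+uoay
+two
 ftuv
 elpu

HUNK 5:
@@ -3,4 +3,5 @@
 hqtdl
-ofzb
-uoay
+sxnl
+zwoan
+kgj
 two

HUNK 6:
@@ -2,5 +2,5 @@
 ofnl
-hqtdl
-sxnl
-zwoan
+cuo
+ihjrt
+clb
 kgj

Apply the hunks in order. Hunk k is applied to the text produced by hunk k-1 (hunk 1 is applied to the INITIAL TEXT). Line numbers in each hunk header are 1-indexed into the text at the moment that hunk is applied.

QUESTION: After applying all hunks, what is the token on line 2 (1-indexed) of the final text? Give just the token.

Answer: ofnl

Derivation:
Hunk 1: at line 5 remove [onlb,jvi] add [vujl] -> 11 lines: spt ofnl hqtdl ofzb shma twip vujl qnjb gtem dyku sbu
Hunk 2: at line 6 remove [qnjb] add [ftuv,kvqip] -> 12 lines: spt ofnl hqtdl ofzb shma twip vujl ftuv kvqip gtem dyku sbu
Hunk 3: at line 8 remove [kvqip,gtem] add [elpu,hmi] -> 12 lines: spt ofnl hqtdl ofzb shma twip vujl ftuv elpu hmi dyku sbu
Hunk 4: at line 3 remove [shma,twip,vujl] add [uoay,two] -> 11 lines: spt ofnl hqtdl ofzb uoay two ftuv elpu hmi dyku sbu
Hunk 5: at line 3 remove [ofzb,uoay] add [sxnl,zwoan,kgj] -> 12 lines: spt ofnl hqtdl sxnl zwoan kgj two ftuv elpu hmi dyku sbu
Hunk 6: at line 2 remove [hqtdl,sxnl,zwoan] add [cuo,ihjrt,clb] -> 12 lines: spt ofnl cuo ihjrt clb kgj two ftuv elpu hmi dyku sbu
Final line 2: ofnl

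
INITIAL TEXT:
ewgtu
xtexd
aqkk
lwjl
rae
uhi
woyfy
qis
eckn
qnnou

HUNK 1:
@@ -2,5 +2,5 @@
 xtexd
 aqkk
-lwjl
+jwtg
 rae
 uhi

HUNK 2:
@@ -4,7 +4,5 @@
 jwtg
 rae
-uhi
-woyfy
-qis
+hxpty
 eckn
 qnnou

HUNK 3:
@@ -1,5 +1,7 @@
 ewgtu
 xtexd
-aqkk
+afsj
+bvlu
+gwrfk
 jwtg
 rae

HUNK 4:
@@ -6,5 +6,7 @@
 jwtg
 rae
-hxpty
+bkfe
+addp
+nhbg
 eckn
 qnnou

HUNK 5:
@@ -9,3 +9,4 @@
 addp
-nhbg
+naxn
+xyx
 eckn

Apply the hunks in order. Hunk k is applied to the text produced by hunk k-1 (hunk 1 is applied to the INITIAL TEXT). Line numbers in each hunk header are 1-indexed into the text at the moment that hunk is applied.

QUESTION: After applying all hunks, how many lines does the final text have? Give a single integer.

Hunk 1: at line 2 remove [lwjl] add [jwtg] -> 10 lines: ewgtu xtexd aqkk jwtg rae uhi woyfy qis eckn qnnou
Hunk 2: at line 4 remove [uhi,woyfy,qis] add [hxpty] -> 8 lines: ewgtu xtexd aqkk jwtg rae hxpty eckn qnnou
Hunk 3: at line 1 remove [aqkk] add [afsj,bvlu,gwrfk] -> 10 lines: ewgtu xtexd afsj bvlu gwrfk jwtg rae hxpty eckn qnnou
Hunk 4: at line 6 remove [hxpty] add [bkfe,addp,nhbg] -> 12 lines: ewgtu xtexd afsj bvlu gwrfk jwtg rae bkfe addp nhbg eckn qnnou
Hunk 5: at line 9 remove [nhbg] add [naxn,xyx] -> 13 lines: ewgtu xtexd afsj bvlu gwrfk jwtg rae bkfe addp naxn xyx eckn qnnou
Final line count: 13

Answer: 13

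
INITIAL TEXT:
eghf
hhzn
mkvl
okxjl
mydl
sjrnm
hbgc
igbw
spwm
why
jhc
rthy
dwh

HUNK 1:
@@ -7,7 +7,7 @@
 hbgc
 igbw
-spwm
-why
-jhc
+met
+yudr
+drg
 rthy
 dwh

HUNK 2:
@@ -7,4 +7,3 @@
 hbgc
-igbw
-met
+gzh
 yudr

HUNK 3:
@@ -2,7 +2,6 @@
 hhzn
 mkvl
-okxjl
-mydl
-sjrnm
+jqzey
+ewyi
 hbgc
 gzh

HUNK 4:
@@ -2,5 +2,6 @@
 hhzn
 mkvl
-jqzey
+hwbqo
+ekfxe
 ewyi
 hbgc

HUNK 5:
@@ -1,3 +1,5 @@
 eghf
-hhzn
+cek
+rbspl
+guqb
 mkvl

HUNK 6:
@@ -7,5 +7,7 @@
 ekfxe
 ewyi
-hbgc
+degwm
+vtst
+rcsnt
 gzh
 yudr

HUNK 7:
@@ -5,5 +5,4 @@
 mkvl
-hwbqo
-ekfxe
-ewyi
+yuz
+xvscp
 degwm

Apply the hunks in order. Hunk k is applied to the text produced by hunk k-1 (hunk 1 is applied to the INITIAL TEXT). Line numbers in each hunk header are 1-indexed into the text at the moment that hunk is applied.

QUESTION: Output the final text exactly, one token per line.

Answer: eghf
cek
rbspl
guqb
mkvl
yuz
xvscp
degwm
vtst
rcsnt
gzh
yudr
drg
rthy
dwh

Derivation:
Hunk 1: at line 7 remove [spwm,why,jhc] add [met,yudr,drg] -> 13 lines: eghf hhzn mkvl okxjl mydl sjrnm hbgc igbw met yudr drg rthy dwh
Hunk 2: at line 7 remove [igbw,met] add [gzh] -> 12 lines: eghf hhzn mkvl okxjl mydl sjrnm hbgc gzh yudr drg rthy dwh
Hunk 3: at line 2 remove [okxjl,mydl,sjrnm] add [jqzey,ewyi] -> 11 lines: eghf hhzn mkvl jqzey ewyi hbgc gzh yudr drg rthy dwh
Hunk 4: at line 2 remove [jqzey] add [hwbqo,ekfxe] -> 12 lines: eghf hhzn mkvl hwbqo ekfxe ewyi hbgc gzh yudr drg rthy dwh
Hunk 5: at line 1 remove [hhzn] add [cek,rbspl,guqb] -> 14 lines: eghf cek rbspl guqb mkvl hwbqo ekfxe ewyi hbgc gzh yudr drg rthy dwh
Hunk 6: at line 7 remove [hbgc] add [degwm,vtst,rcsnt] -> 16 lines: eghf cek rbspl guqb mkvl hwbqo ekfxe ewyi degwm vtst rcsnt gzh yudr drg rthy dwh
Hunk 7: at line 5 remove [hwbqo,ekfxe,ewyi] add [yuz,xvscp] -> 15 lines: eghf cek rbspl guqb mkvl yuz xvscp degwm vtst rcsnt gzh yudr drg rthy dwh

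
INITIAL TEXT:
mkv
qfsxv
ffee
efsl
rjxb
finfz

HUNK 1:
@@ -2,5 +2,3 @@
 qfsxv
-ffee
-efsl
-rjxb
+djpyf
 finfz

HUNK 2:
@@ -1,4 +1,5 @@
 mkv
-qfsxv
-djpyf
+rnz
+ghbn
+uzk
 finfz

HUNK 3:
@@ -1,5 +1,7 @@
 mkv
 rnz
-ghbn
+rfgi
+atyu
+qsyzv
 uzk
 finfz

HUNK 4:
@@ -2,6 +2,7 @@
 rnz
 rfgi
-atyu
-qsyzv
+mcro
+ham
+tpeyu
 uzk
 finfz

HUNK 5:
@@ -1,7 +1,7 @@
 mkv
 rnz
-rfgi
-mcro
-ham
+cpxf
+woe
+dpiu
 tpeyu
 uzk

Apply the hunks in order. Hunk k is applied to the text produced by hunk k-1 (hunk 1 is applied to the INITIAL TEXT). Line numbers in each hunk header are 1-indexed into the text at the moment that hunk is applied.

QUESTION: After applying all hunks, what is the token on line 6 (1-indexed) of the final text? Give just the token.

Hunk 1: at line 2 remove [ffee,efsl,rjxb] add [djpyf] -> 4 lines: mkv qfsxv djpyf finfz
Hunk 2: at line 1 remove [qfsxv,djpyf] add [rnz,ghbn,uzk] -> 5 lines: mkv rnz ghbn uzk finfz
Hunk 3: at line 1 remove [ghbn] add [rfgi,atyu,qsyzv] -> 7 lines: mkv rnz rfgi atyu qsyzv uzk finfz
Hunk 4: at line 2 remove [atyu,qsyzv] add [mcro,ham,tpeyu] -> 8 lines: mkv rnz rfgi mcro ham tpeyu uzk finfz
Hunk 5: at line 1 remove [rfgi,mcro,ham] add [cpxf,woe,dpiu] -> 8 lines: mkv rnz cpxf woe dpiu tpeyu uzk finfz
Final line 6: tpeyu

Answer: tpeyu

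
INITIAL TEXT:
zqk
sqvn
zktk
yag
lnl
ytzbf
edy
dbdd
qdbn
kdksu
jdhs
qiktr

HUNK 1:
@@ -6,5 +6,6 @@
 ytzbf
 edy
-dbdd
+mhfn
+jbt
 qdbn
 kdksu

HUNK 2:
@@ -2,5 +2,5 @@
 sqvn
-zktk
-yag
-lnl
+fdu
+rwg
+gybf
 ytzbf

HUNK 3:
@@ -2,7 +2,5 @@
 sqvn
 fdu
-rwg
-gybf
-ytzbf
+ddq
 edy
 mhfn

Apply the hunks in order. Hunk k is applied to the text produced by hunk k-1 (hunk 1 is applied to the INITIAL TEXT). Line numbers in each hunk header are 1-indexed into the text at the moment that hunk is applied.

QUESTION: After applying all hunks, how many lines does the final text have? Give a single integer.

Answer: 11

Derivation:
Hunk 1: at line 6 remove [dbdd] add [mhfn,jbt] -> 13 lines: zqk sqvn zktk yag lnl ytzbf edy mhfn jbt qdbn kdksu jdhs qiktr
Hunk 2: at line 2 remove [zktk,yag,lnl] add [fdu,rwg,gybf] -> 13 lines: zqk sqvn fdu rwg gybf ytzbf edy mhfn jbt qdbn kdksu jdhs qiktr
Hunk 3: at line 2 remove [rwg,gybf,ytzbf] add [ddq] -> 11 lines: zqk sqvn fdu ddq edy mhfn jbt qdbn kdksu jdhs qiktr
Final line count: 11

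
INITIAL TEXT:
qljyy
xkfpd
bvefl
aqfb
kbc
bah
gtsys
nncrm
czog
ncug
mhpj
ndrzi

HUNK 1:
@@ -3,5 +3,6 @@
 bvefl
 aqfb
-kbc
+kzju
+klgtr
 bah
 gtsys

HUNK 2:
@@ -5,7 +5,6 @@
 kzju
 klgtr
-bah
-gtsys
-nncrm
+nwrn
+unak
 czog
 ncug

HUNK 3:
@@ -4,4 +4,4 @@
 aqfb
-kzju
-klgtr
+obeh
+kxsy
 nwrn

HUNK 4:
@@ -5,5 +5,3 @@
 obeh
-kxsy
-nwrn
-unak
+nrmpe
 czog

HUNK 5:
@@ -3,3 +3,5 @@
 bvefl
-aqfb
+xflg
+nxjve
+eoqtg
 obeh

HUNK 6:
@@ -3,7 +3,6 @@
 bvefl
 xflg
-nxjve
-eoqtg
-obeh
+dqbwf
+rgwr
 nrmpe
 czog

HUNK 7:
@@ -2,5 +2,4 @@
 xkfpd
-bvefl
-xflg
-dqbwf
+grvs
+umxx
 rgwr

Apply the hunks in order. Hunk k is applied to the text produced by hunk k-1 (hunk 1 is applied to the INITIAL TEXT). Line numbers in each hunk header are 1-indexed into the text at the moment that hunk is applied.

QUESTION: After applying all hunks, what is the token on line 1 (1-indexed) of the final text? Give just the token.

Answer: qljyy

Derivation:
Hunk 1: at line 3 remove [kbc] add [kzju,klgtr] -> 13 lines: qljyy xkfpd bvefl aqfb kzju klgtr bah gtsys nncrm czog ncug mhpj ndrzi
Hunk 2: at line 5 remove [bah,gtsys,nncrm] add [nwrn,unak] -> 12 lines: qljyy xkfpd bvefl aqfb kzju klgtr nwrn unak czog ncug mhpj ndrzi
Hunk 3: at line 4 remove [kzju,klgtr] add [obeh,kxsy] -> 12 lines: qljyy xkfpd bvefl aqfb obeh kxsy nwrn unak czog ncug mhpj ndrzi
Hunk 4: at line 5 remove [kxsy,nwrn,unak] add [nrmpe] -> 10 lines: qljyy xkfpd bvefl aqfb obeh nrmpe czog ncug mhpj ndrzi
Hunk 5: at line 3 remove [aqfb] add [xflg,nxjve,eoqtg] -> 12 lines: qljyy xkfpd bvefl xflg nxjve eoqtg obeh nrmpe czog ncug mhpj ndrzi
Hunk 6: at line 3 remove [nxjve,eoqtg,obeh] add [dqbwf,rgwr] -> 11 lines: qljyy xkfpd bvefl xflg dqbwf rgwr nrmpe czog ncug mhpj ndrzi
Hunk 7: at line 2 remove [bvefl,xflg,dqbwf] add [grvs,umxx] -> 10 lines: qljyy xkfpd grvs umxx rgwr nrmpe czog ncug mhpj ndrzi
Final line 1: qljyy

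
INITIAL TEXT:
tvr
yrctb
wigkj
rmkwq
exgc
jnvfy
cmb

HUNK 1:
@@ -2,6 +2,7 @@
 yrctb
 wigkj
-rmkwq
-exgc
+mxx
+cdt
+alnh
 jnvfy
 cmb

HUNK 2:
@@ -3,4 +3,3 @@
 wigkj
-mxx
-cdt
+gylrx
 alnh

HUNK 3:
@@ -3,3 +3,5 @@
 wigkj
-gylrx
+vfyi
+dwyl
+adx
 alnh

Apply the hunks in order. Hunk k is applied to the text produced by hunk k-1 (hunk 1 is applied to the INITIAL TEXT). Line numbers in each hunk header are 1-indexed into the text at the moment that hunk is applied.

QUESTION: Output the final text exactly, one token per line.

Hunk 1: at line 2 remove [rmkwq,exgc] add [mxx,cdt,alnh] -> 8 lines: tvr yrctb wigkj mxx cdt alnh jnvfy cmb
Hunk 2: at line 3 remove [mxx,cdt] add [gylrx] -> 7 lines: tvr yrctb wigkj gylrx alnh jnvfy cmb
Hunk 3: at line 3 remove [gylrx] add [vfyi,dwyl,adx] -> 9 lines: tvr yrctb wigkj vfyi dwyl adx alnh jnvfy cmb

Answer: tvr
yrctb
wigkj
vfyi
dwyl
adx
alnh
jnvfy
cmb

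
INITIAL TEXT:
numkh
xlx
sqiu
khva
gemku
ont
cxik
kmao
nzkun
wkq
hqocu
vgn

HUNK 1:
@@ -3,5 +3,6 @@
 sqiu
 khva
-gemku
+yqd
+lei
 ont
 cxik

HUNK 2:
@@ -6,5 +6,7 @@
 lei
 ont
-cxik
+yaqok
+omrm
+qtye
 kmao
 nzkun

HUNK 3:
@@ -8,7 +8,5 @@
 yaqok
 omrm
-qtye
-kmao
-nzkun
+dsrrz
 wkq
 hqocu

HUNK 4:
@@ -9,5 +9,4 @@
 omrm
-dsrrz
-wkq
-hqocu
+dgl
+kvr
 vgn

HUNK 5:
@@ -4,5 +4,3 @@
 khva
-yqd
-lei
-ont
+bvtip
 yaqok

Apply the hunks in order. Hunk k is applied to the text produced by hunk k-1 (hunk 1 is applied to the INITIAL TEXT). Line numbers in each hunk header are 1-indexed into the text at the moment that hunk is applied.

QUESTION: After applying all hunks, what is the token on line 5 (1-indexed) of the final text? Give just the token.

Answer: bvtip

Derivation:
Hunk 1: at line 3 remove [gemku] add [yqd,lei] -> 13 lines: numkh xlx sqiu khva yqd lei ont cxik kmao nzkun wkq hqocu vgn
Hunk 2: at line 6 remove [cxik] add [yaqok,omrm,qtye] -> 15 lines: numkh xlx sqiu khva yqd lei ont yaqok omrm qtye kmao nzkun wkq hqocu vgn
Hunk 3: at line 8 remove [qtye,kmao,nzkun] add [dsrrz] -> 13 lines: numkh xlx sqiu khva yqd lei ont yaqok omrm dsrrz wkq hqocu vgn
Hunk 4: at line 9 remove [dsrrz,wkq,hqocu] add [dgl,kvr] -> 12 lines: numkh xlx sqiu khva yqd lei ont yaqok omrm dgl kvr vgn
Hunk 5: at line 4 remove [yqd,lei,ont] add [bvtip] -> 10 lines: numkh xlx sqiu khva bvtip yaqok omrm dgl kvr vgn
Final line 5: bvtip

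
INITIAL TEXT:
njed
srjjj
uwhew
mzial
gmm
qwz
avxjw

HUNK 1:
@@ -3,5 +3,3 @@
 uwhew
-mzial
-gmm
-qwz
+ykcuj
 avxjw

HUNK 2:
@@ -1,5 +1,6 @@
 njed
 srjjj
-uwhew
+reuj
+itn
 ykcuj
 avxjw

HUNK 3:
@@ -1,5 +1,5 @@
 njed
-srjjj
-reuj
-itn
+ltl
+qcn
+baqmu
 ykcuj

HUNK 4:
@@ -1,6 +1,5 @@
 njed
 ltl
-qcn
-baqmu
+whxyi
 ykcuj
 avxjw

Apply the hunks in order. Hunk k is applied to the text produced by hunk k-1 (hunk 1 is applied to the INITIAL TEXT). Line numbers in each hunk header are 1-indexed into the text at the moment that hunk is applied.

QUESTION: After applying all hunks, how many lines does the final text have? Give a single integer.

Hunk 1: at line 3 remove [mzial,gmm,qwz] add [ykcuj] -> 5 lines: njed srjjj uwhew ykcuj avxjw
Hunk 2: at line 1 remove [uwhew] add [reuj,itn] -> 6 lines: njed srjjj reuj itn ykcuj avxjw
Hunk 3: at line 1 remove [srjjj,reuj,itn] add [ltl,qcn,baqmu] -> 6 lines: njed ltl qcn baqmu ykcuj avxjw
Hunk 4: at line 1 remove [qcn,baqmu] add [whxyi] -> 5 lines: njed ltl whxyi ykcuj avxjw
Final line count: 5

Answer: 5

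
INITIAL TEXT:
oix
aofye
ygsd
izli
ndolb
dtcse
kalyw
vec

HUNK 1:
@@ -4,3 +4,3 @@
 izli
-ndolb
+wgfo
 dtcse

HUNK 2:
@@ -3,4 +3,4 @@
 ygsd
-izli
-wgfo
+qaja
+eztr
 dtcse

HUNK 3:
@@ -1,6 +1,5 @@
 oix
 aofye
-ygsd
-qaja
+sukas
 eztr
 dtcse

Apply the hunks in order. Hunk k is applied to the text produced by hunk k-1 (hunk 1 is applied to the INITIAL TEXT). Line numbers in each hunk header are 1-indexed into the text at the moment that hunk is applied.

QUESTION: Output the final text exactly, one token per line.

Answer: oix
aofye
sukas
eztr
dtcse
kalyw
vec

Derivation:
Hunk 1: at line 4 remove [ndolb] add [wgfo] -> 8 lines: oix aofye ygsd izli wgfo dtcse kalyw vec
Hunk 2: at line 3 remove [izli,wgfo] add [qaja,eztr] -> 8 lines: oix aofye ygsd qaja eztr dtcse kalyw vec
Hunk 3: at line 1 remove [ygsd,qaja] add [sukas] -> 7 lines: oix aofye sukas eztr dtcse kalyw vec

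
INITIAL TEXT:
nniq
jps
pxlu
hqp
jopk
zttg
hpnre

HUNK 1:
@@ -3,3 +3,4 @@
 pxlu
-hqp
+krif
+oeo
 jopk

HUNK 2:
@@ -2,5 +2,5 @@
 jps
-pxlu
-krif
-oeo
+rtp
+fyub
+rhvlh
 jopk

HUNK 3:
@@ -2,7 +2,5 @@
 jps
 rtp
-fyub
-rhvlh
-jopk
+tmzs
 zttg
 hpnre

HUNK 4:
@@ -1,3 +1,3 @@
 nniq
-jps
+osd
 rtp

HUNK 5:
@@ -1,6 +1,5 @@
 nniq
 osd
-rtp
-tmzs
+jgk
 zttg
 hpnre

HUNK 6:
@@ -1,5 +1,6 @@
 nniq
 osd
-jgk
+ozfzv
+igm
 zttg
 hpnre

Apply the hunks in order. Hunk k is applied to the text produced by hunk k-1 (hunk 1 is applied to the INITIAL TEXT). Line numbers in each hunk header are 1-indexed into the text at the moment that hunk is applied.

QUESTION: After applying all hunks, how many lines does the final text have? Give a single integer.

Hunk 1: at line 3 remove [hqp] add [krif,oeo] -> 8 lines: nniq jps pxlu krif oeo jopk zttg hpnre
Hunk 2: at line 2 remove [pxlu,krif,oeo] add [rtp,fyub,rhvlh] -> 8 lines: nniq jps rtp fyub rhvlh jopk zttg hpnre
Hunk 3: at line 2 remove [fyub,rhvlh,jopk] add [tmzs] -> 6 lines: nniq jps rtp tmzs zttg hpnre
Hunk 4: at line 1 remove [jps] add [osd] -> 6 lines: nniq osd rtp tmzs zttg hpnre
Hunk 5: at line 1 remove [rtp,tmzs] add [jgk] -> 5 lines: nniq osd jgk zttg hpnre
Hunk 6: at line 1 remove [jgk] add [ozfzv,igm] -> 6 lines: nniq osd ozfzv igm zttg hpnre
Final line count: 6

Answer: 6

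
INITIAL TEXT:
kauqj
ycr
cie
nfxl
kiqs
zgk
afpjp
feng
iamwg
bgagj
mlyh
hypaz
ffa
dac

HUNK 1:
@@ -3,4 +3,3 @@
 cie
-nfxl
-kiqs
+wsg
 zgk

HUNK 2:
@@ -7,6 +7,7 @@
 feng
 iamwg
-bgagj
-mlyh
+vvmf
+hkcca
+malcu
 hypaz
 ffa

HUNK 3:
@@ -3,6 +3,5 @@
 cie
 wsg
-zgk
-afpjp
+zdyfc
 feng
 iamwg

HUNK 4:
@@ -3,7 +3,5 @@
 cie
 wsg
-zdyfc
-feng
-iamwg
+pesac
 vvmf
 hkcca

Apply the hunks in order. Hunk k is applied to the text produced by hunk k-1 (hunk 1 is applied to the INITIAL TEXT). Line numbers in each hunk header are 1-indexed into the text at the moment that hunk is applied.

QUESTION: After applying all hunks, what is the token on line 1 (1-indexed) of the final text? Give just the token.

Hunk 1: at line 3 remove [nfxl,kiqs] add [wsg] -> 13 lines: kauqj ycr cie wsg zgk afpjp feng iamwg bgagj mlyh hypaz ffa dac
Hunk 2: at line 7 remove [bgagj,mlyh] add [vvmf,hkcca,malcu] -> 14 lines: kauqj ycr cie wsg zgk afpjp feng iamwg vvmf hkcca malcu hypaz ffa dac
Hunk 3: at line 3 remove [zgk,afpjp] add [zdyfc] -> 13 lines: kauqj ycr cie wsg zdyfc feng iamwg vvmf hkcca malcu hypaz ffa dac
Hunk 4: at line 3 remove [zdyfc,feng,iamwg] add [pesac] -> 11 lines: kauqj ycr cie wsg pesac vvmf hkcca malcu hypaz ffa dac
Final line 1: kauqj

Answer: kauqj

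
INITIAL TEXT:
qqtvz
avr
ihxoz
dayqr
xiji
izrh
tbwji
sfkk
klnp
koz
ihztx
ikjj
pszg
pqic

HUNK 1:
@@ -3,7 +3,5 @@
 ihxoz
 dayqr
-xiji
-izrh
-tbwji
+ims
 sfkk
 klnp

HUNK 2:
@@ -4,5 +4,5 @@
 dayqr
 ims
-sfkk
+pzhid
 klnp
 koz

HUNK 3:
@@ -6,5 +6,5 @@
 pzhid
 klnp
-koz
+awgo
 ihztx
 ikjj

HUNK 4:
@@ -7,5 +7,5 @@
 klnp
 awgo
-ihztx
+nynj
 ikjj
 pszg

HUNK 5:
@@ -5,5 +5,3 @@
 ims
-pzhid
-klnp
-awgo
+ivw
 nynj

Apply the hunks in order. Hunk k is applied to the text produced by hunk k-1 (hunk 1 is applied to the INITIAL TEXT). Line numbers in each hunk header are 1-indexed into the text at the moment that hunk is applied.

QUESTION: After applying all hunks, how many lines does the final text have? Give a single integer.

Answer: 10

Derivation:
Hunk 1: at line 3 remove [xiji,izrh,tbwji] add [ims] -> 12 lines: qqtvz avr ihxoz dayqr ims sfkk klnp koz ihztx ikjj pszg pqic
Hunk 2: at line 4 remove [sfkk] add [pzhid] -> 12 lines: qqtvz avr ihxoz dayqr ims pzhid klnp koz ihztx ikjj pszg pqic
Hunk 3: at line 6 remove [koz] add [awgo] -> 12 lines: qqtvz avr ihxoz dayqr ims pzhid klnp awgo ihztx ikjj pszg pqic
Hunk 4: at line 7 remove [ihztx] add [nynj] -> 12 lines: qqtvz avr ihxoz dayqr ims pzhid klnp awgo nynj ikjj pszg pqic
Hunk 5: at line 5 remove [pzhid,klnp,awgo] add [ivw] -> 10 lines: qqtvz avr ihxoz dayqr ims ivw nynj ikjj pszg pqic
Final line count: 10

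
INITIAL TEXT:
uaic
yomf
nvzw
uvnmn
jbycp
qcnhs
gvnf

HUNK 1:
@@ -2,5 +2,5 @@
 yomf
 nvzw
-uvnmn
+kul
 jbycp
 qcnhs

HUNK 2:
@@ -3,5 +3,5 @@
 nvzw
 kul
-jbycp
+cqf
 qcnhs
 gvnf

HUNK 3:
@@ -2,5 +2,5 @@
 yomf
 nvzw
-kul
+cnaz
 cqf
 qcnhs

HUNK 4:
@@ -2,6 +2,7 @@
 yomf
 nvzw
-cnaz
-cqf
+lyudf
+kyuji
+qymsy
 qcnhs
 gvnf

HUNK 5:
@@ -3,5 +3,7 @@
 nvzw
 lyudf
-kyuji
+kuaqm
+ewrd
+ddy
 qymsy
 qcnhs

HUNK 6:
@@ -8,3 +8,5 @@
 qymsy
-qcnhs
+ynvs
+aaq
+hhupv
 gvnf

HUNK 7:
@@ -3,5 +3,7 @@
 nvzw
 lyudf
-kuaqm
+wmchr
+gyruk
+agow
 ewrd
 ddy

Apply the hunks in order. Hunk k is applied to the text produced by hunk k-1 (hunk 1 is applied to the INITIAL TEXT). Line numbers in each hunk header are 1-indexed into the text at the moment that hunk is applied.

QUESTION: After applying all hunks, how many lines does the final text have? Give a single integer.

Hunk 1: at line 2 remove [uvnmn] add [kul] -> 7 lines: uaic yomf nvzw kul jbycp qcnhs gvnf
Hunk 2: at line 3 remove [jbycp] add [cqf] -> 7 lines: uaic yomf nvzw kul cqf qcnhs gvnf
Hunk 3: at line 2 remove [kul] add [cnaz] -> 7 lines: uaic yomf nvzw cnaz cqf qcnhs gvnf
Hunk 4: at line 2 remove [cnaz,cqf] add [lyudf,kyuji,qymsy] -> 8 lines: uaic yomf nvzw lyudf kyuji qymsy qcnhs gvnf
Hunk 5: at line 3 remove [kyuji] add [kuaqm,ewrd,ddy] -> 10 lines: uaic yomf nvzw lyudf kuaqm ewrd ddy qymsy qcnhs gvnf
Hunk 6: at line 8 remove [qcnhs] add [ynvs,aaq,hhupv] -> 12 lines: uaic yomf nvzw lyudf kuaqm ewrd ddy qymsy ynvs aaq hhupv gvnf
Hunk 7: at line 3 remove [kuaqm] add [wmchr,gyruk,agow] -> 14 lines: uaic yomf nvzw lyudf wmchr gyruk agow ewrd ddy qymsy ynvs aaq hhupv gvnf
Final line count: 14

Answer: 14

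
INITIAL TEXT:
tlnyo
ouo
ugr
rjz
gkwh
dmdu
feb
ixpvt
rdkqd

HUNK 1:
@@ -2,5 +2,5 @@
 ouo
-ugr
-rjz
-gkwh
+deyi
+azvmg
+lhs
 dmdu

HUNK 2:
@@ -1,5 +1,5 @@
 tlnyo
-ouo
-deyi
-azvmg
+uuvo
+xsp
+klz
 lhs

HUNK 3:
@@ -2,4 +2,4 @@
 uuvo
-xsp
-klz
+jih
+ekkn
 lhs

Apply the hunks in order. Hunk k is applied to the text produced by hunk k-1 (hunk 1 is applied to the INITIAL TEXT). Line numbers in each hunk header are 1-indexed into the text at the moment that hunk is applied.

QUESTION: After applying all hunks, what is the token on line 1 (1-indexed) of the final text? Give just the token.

Answer: tlnyo

Derivation:
Hunk 1: at line 2 remove [ugr,rjz,gkwh] add [deyi,azvmg,lhs] -> 9 lines: tlnyo ouo deyi azvmg lhs dmdu feb ixpvt rdkqd
Hunk 2: at line 1 remove [ouo,deyi,azvmg] add [uuvo,xsp,klz] -> 9 lines: tlnyo uuvo xsp klz lhs dmdu feb ixpvt rdkqd
Hunk 3: at line 2 remove [xsp,klz] add [jih,ekkn] -> 9 lines: tlnyo uuvo jih ekkn lhs dmdu feb ixpvt rdkqd
Final line 1: tlnyo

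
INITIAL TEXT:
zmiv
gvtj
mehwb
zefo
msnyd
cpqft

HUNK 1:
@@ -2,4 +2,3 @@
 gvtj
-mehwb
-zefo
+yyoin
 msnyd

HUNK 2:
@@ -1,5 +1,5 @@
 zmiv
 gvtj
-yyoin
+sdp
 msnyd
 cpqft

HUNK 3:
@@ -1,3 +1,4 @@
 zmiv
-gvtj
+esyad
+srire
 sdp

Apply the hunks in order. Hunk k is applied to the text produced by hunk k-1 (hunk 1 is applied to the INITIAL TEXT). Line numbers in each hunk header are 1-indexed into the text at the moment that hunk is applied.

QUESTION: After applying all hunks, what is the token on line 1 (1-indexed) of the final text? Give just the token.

Answer: zmiv

Derivation:
Hunk 1: at line 2 remove [mehwb,zefo] add [yyoin] -> 5 lines: zmiv gvtj yyoin msnyd cpqft
Hunk 2: at line 1 remove [yyoin] add [sdp] -> 5 lines: zmiv gvtj sdp msnyd cpqft
Hunk 3: at line 1 remove [gvtj] add [esyad,srire] -> 6 lines: zmiv esyad srire sdp msnyd cpqft
Final line 1: zmiv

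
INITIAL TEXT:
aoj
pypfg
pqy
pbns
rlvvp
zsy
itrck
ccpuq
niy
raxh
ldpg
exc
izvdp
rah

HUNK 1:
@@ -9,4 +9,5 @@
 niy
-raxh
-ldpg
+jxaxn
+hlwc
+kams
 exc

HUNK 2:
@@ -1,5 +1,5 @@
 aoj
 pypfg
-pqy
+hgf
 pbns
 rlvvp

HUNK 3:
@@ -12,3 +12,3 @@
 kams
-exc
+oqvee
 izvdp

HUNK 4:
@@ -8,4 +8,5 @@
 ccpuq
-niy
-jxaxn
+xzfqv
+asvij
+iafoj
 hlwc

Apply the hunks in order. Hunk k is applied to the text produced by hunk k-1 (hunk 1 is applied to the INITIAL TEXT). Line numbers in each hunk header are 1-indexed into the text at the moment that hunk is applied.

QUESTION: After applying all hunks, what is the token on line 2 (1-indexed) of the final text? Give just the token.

Answer: pypfg

Derivation:
Hunk 1: at line 9 remove [raxh,ldpg] add [jxaxn,hlwc,kams] -> 15 lines: aoj pypfg pqy pbns rlvvp zsy itrck ccpuq niy jxaxn hlwc kams exc izvdp rah
Hunk 2: at line 1 remove [pqy] add [hgf] -> 15 lines: aoj pypfg hgf pbns rlvvp zsy itrck ccpuq niy jxaxn hlwc kams exc izvdp rah
Hunk 3: at line 12 remove [exc] add [oqvee] -> 15 lines: aoj pypfg hgf pbns rlvvp zsy itrck ccpuq niy jxaxn hlwc kams oqvee izvdp rah
Hunk 4: at line 8 remove [niy,jxaxn] add [xzfqv,asvij,iafoj] -> 16 lines: aoj pypfg hgf pbns rlvvp zsy itrck ccpuq xzfqv asvij iafoj hlwc kams oqvee izvdp rah
Final line 2: pypfg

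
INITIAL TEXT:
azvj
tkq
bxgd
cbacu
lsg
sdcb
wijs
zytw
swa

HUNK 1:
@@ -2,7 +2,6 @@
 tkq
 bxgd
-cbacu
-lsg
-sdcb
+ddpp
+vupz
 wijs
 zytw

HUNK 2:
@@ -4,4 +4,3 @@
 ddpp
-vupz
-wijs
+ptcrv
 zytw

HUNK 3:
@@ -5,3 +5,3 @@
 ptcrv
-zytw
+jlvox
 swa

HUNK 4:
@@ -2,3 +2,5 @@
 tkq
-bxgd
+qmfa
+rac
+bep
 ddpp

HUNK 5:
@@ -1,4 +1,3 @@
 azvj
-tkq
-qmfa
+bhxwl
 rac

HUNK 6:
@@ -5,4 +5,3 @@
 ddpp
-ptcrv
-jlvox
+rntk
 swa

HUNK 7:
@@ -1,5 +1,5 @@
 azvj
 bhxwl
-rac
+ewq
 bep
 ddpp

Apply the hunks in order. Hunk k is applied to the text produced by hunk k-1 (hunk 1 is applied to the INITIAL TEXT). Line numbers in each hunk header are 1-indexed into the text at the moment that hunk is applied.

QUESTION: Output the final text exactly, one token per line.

Hunk 1: at line 2 remove [cbacu,lsg,sdcb] add [ddpp,vupz] -> 8 lines: azvj tkq bxgd ddpp vupz wijs zytw swa
Hunk 2: at line 4 remove [vupz,wijs] add [ptcrv] -> 7 lines: azvj tkq bxgd ddpp ptcrv zytw swa
Hunk 3: at line 5 remove [zytw] add [jlvox] -> 7 lines: azvj tkq bxgd ddpp ptcrv jlvox swa
Hunk 4: at line 2 remove [bxgd] add [qmfa,rac,bep] -> 9 lines: azvj tkq qmfa rac bep ddpp ptcrv jlvox swa
Hunk 5: at line 1 remove [tkq,qmfa] add [bhxwl] -> 8 lines: azvj bhxwl rac bep ddpp ptcrv jlvox swa
Hunk 6: at line 5 remove [ptcrv,jlvox] add [rntk] -> 7 lines: azvj bhxwl rac bep ddpp rntk swa
Hunk 7: at line 1 remove [rac] add [ewq] -> 7 lines: azvj bhxwl ewq bep ddpp rntk swa

Answer: azvj
bhxwl
ewq
bep
ddpp
rntk
swa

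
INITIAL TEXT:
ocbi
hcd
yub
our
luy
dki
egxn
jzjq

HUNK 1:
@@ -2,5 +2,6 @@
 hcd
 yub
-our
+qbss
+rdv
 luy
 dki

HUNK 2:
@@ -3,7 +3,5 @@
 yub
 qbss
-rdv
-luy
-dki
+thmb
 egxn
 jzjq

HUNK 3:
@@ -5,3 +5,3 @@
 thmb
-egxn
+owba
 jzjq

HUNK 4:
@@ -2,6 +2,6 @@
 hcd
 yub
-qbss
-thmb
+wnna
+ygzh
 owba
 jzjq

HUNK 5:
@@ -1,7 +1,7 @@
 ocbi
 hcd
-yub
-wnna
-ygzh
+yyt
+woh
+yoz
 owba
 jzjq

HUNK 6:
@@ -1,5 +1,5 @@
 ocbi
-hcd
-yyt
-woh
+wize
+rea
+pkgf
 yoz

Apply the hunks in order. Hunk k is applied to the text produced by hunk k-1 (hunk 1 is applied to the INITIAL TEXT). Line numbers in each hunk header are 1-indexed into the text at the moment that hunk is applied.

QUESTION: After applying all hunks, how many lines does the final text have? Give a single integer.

Hunk 1: at line 2 remove [our] add [qbss,rdv] -> 9 lines: ocbi hcd yub qbss rdv luy dki egxn jzjq
Hunk 2: at line 3 remove [rdv,luy,dki] add [thmb] -> 7 lines: ocbi hcd yub qbss thmb egxn jzjq
Hunk 3: at line 5 remove [egxn] add [owba] -> 7 lines: ocbi hcd yub qbss thmb owba jzjq
Hunk 4: at line 2 remove [qbss,thmb] add [wnna,ygzh] -> 7 lines: ocbi hcd yub wnna ygzh owba jzjq
Hunk 5: at line 1 remove [yub,wnna,ygzh] add [yyt,woh,yoz] -> 7 lines: ocbi hcd yyt woh yoz owba jzjq
Hunk 6: at line 1 remove [hcd,yyt,woh] add [wize,rea,pkgf] -> 7 lines: ocbi wize rea pkgf yoz owba jzjq
Final line count: 7

Answer: 7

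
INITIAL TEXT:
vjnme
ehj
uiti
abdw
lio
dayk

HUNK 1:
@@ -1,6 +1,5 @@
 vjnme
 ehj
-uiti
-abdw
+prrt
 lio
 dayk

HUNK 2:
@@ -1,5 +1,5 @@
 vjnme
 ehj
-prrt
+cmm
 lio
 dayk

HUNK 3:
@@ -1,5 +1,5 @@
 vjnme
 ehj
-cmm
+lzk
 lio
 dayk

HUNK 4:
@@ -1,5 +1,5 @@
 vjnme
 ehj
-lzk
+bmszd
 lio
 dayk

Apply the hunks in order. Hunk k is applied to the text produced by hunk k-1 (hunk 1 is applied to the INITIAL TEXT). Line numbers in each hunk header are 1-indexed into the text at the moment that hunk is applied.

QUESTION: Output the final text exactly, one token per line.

Answer: vjnme
ehj
bmszd
lio
dayk

Derivation:
Hunk 1: at line 1 remove [uiti,abdw] add [prrt] -> 5 lines: vjnme ehj prrt lio dayk
Hunk 2: at line 1 remove [prrt] add [cmm] -> 5 lines: vjnme ehj cmm lio dayk
Hunk 3: at line 1 remove [cmm] add [lzk] -> 5 lines: vjnme ehj lzk lio dayk
Hunk 4: at line 1 remove [lzk] add [bmszd] -> 5 lines: vjnme ehj bmszd lio dayk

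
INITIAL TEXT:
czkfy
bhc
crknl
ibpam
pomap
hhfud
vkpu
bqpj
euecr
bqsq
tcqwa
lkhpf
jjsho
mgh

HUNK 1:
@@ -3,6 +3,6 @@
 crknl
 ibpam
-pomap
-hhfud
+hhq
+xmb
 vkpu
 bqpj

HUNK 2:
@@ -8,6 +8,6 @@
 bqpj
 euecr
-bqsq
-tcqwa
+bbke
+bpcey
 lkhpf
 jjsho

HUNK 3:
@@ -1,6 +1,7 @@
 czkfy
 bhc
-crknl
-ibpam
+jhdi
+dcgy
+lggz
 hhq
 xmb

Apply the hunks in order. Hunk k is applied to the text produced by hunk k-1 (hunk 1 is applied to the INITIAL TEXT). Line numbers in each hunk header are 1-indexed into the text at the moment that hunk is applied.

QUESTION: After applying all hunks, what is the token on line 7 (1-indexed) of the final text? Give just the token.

Answer: xmb

Derivation:
Hunk 1: at line 3 remove [pomap,hhfud] add [hhq,xmb] -> 14 lines: czkfy bhc crknl ibpam hhq xmb vkpu bqpj euecr bqsq tcqwa lkhpf jjsho mgh
Hunk 2: at line 8 remove [bqsq,tcqwa] add [bbke,bpcey] -> 14 lines: czkfy bhc crknl ibpam hhq xmb vkpu bqpj euecr bbke bpcey lkhpf jjsho mgh
Hunk 3: at line 1 remove [crknl,ibpam] add [jhdi,dcgy,lggz] -> 15 lines: czkfy bhc jhdi dcgy lggz hhq xmb vkpu bqpj euecr bbke bpcey lkhpf jjsho mgh
Final line 7: xmb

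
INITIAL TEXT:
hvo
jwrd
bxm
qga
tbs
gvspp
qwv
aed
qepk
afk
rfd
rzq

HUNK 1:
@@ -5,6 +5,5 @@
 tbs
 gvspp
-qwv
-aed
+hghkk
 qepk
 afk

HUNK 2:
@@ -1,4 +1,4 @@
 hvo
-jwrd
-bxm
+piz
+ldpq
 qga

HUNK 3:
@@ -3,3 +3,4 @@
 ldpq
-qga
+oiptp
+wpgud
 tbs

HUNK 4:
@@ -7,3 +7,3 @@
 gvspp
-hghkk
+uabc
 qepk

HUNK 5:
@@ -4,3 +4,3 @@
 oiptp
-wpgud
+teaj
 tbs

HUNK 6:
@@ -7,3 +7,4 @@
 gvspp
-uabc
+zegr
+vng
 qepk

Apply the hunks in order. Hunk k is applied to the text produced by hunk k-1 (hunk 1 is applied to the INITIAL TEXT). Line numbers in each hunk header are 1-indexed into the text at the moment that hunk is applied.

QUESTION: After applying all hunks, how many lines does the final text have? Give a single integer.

Answer: 13

Derivation:
Hunk 1: at line 5 remove [qwv,aed] add [hghkk] -> 11 lines: hvo jwrd bxm qga tbs gvspp hghkk qepk afk rfd rzq
Hunk 2: at line 1 remove [jwrd,bxm] add [piz,ldpq] -> 11 lines: hvo piz ldpq qga tbs gvspp hghkk qepk afk rfd rzq
Hunk 3: at line 3 remove [qga] add [oiptp,wpgud] -> 12 lines: hvo piz ldpq oiptp wpgud tbs gvspp hghkk qepk afk rfd rzq
Hunk 4: at line 7 remove [hghkk] add [uabc] -> 12 lines: hvo piz ldpq oiptp wpgud tbs gvspp uabc qepk afk rfd rzq
Hunk 5: at line 4 remove [wpgud] add [teaj] -> 12 lines: hvo piz ldpq oiptp teaj tbs gvspp uabc qepk afk rfd rzq
Hunk 6: at line 7 remove [uabc] add [zegr,vng] -> 13 lines: hvo piz ldpq oiptp teaj tbs gvspp zegr vng qepk afk rfd rzq
Final line count: 13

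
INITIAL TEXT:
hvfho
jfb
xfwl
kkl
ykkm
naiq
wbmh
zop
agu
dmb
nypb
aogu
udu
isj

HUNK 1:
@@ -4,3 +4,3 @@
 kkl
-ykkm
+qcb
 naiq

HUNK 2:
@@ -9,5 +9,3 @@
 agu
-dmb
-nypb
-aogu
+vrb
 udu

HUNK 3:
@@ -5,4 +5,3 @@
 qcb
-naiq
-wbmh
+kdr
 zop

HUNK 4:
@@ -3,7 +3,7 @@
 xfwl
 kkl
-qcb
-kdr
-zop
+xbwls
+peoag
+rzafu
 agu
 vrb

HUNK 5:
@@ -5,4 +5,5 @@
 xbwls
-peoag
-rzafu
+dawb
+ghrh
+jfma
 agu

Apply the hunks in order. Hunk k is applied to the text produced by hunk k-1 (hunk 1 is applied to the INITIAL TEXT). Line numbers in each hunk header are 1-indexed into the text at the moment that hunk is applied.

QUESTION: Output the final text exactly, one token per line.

Hunk 1: at line 4 remove [ykkm] add [qcb] -> 14 lines: hvfho jfb xfwl kkl qcb naiq wbmh zop agu dmb nypb aogu udu isj
Hunk 2: at line 9 remove [dmb,nypb,aogu] add [vrb] -> 12 lines: hvfho jfb xfwl kkl qcb naiq wbmh zop agu vrb udu isj
Hunk 3: at line 5 remove [naiq,wbmh] add [kdr] -> 11 lines: hvfho jfb xfwl kkl qcb kdr zop agu vrb udu isj
Hunk 4: at line 3 remove [qcb,kdr,zop] add [xbwls,peoag,rzafu] -> 11 lines: hvfho jfb xfwl kkl xbwls peoag rzafu agu vrb udu isj
Hunk 5: at line 5 remove [peoag,rzafu] add [dawb,ghrh,jfma] -> 12 lines: hvfho jfb xfwl kkl xbwls dawb ghrh jfma agu vrb udu isj

Answer: hvfho
jfb
xfwl
kkl
xbwls
dawb
ghrh
jfma
agu
vrb
udu
isj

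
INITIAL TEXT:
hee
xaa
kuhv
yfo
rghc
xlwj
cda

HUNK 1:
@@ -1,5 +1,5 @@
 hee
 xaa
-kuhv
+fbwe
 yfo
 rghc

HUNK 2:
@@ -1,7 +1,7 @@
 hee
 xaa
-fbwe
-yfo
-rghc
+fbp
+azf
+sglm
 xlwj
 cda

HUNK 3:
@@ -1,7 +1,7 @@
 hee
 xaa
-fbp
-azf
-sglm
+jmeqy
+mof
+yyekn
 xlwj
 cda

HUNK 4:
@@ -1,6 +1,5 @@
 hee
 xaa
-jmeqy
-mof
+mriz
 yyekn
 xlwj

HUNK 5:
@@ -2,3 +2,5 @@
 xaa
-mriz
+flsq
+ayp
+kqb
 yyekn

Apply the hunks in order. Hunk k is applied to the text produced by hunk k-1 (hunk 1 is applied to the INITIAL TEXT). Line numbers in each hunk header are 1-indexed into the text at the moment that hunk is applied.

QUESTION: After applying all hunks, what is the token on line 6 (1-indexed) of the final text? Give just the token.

Hunk 1: at line 1 remove [kuhv] add [fbwe] -> 7 lines: hee xaa fbwe yfo rghc xlwj cda
Hunk 2: at line 1 remove [fbwe,yfo,rghc] add [fbp,azf,sglm] -> 7 lines: hee xaa fbp azf sglm xlwj cda
Hunk 3: at line 1 remove [fbp,azf,sglm] add [jmeqy,mof,yyekn] -> 7 lines: hee xaa jmeqy mof yyekn xlwj cda
Hunk 4: at line 1 remove [jmeqy,mof] add [mriz] -> 6 lines: hee xaa mriz yyekn xlwj cda
Hunk 5: at line 2 remove [mriz] add [flsq,ayp,kqb] -> 8 lines: hee xaa flsq ayp kqb yyekn xlwj cda
Final line 6: yyekn

Answer: yyekn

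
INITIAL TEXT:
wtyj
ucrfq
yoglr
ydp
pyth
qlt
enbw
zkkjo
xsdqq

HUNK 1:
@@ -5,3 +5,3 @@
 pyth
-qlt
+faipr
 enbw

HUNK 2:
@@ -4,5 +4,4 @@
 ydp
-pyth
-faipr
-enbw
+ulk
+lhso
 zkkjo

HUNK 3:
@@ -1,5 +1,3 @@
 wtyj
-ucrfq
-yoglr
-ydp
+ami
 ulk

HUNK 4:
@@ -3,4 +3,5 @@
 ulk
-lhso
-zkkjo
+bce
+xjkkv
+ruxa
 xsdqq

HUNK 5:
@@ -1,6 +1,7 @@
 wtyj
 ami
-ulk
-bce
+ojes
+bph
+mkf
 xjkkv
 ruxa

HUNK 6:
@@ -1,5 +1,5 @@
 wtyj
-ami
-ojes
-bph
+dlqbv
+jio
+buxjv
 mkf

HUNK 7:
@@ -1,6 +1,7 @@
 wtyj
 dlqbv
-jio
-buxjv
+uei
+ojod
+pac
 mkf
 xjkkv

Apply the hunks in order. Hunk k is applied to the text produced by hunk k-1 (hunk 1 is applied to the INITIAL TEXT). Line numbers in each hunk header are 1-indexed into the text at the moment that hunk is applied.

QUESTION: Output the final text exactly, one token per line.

Hunk 1: at line 5 remove [qlt] add [faipr] -> 9 lines: wtyj ucrfq yoglr ydp pyth faipr enbw zkkjo xsdqq
Hunk 2: at line 4 remove [pyth,faipr,enbw] add [ulk,lhso] -> 8 lines: wtyj ucrfq yoglr ydp ulk lhso zkkjo xsdqq
Hunk 3: at line 1 remove [ucrfq,yoglr,ydp] add [ami] -> 6 lines: wtyj ami ulk lhso zkkjo xsdqq
Hunk 4: at line 3 remove [lhso,zkkjo] add [bce,xjkkv,ruxa] -> 7 lines: wtyj ami ulk bce xjkkv ruxa xsdqq
Hunk 5: at line 1 remove [ulk,bce] add [ojes,bph,mkf] -> 8 lines: wtyj ami ojes bph mkf xjkkv ruxa xsdqq
Hunk 6: at line 1 remove [ami,ojes,bph] add [dlqbv,jio,buxjv] -> 8 lines: wtyj dlqbv jio buxjv mkf xjkkv ruxa xsdqq
Hunk 7: at line 1 remove [jio,buxjv] add [uei,ojod,pac] -> 9 lines: wtyj dlqbv uei ojod pac mkf xjkkv ruxa xsdqq

Answer: wtyj
dlqbv
uei
ojod
pac
mkf
xjkkv
ruxa
xsdqq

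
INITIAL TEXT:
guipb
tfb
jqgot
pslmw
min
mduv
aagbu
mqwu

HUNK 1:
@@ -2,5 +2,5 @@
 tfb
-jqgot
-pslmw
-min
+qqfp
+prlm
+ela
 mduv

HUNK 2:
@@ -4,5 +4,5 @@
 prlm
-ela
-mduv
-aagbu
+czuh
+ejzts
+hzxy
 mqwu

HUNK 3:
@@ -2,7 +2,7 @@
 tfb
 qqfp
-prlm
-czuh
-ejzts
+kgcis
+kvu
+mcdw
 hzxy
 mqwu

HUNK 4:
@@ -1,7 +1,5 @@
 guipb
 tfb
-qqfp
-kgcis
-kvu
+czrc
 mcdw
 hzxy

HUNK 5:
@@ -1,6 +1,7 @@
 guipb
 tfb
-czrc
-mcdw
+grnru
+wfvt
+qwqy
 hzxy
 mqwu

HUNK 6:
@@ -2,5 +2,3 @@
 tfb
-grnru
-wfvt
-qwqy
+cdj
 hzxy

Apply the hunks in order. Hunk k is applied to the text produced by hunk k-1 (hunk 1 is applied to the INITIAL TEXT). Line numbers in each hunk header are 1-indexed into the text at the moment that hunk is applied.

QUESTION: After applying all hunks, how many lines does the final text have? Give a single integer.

Hunk 1: at line 2 remove [jqgot,pslmw,min] add [qqfp,prlm,ela] -> 8 lines: guipb tfb qqfp prlm ela mduv aagbu mqwu
Hunk 2: at line 4 remove [ela,mduv,aagbu] add [czuh,ejzts,hzxy] -> 8 lines: guipb tfb qqfp prlm czuh ejzts hzxy mqwu
Hunk 3: at line 2 remove [prlm,czuh,ejzts] add [kgcis,kvu,mcdw] -> 8 lines: guipb tfb qqfp kgcis kvu mcdw hzxy mqwu
Hunk 4: at line 1 remove [qqfp,kgcis,kvu] add [czrc] -> 6 lines: guipb tfb czrc mcdw hzxy mqwu
Hunk 5: at line 1 remove [czrc,mcdw] add [grnru,wfvt,qwqy] -> 7 lines: guipb tfb grnru wfvt qwqy hzxy mqwu
Hunk 6: at line 2 remove [grnru,wfvt,qwqy] add [cdj] -> 5 lines: guipb tfb cdj hzxy mqwu
Final line count: 5

Answer: 5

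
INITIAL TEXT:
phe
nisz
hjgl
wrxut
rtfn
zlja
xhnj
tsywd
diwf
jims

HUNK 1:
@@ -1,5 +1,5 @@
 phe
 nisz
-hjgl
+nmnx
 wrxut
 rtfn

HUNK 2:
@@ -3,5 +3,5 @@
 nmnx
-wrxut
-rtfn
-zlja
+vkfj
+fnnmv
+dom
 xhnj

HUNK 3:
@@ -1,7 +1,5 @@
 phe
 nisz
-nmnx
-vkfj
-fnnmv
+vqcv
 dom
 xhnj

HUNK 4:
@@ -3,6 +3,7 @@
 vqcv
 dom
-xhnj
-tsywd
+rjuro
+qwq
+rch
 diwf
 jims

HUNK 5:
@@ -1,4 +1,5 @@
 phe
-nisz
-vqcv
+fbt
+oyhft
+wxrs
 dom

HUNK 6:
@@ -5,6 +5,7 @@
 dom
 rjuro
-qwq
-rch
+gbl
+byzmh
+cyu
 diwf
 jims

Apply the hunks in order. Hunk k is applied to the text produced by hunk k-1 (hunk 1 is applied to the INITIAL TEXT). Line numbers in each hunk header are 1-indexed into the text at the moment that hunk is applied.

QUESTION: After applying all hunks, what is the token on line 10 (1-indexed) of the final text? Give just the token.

Answer: diwf

Derivation:
Hunk 1: at line 1 remove [hjgl] add [nmnx] -> 10 lines: phe nisz nmnx wrxut rtfn zlja xhnj tsywd diwf jims
Hunk 2: at line 3 remove [wrxut,rtfn,zlja] add [vkfj,fnnmv,dom] -> 10 lines: phe nisz nmnx vkfj fnnmv dom xhnj tsywd diwf jims
Hunk 3: at line 1 remove [nmnx,vkfj,fnnmv] add [vqcv] -> 8 lines: phe nisz vqcv dom xhnj tsywd diwf jims
Hunk 4: at line 3 remove [xhnj,tsywd] add [rjuro,qwq,rch] -> 9 lines: phe nisz vqcv dom rjuro qwq rch diwf jims
Hunk 5: at line 1 remove [nisz,vqcv] add [fbt,oyhft,wxrs] -> 10 lines: phe fbt oyhft wxrs dom rjuro qwq rch diwf jims
Hunk 6: at line 5 remove [qwq,rch] add [gbl,byzmh,cyu] -> 11 lines: phe fbt oyhft wxrs dom rjuro gbl byzmh cyu diwf jims
Final line 10: diwf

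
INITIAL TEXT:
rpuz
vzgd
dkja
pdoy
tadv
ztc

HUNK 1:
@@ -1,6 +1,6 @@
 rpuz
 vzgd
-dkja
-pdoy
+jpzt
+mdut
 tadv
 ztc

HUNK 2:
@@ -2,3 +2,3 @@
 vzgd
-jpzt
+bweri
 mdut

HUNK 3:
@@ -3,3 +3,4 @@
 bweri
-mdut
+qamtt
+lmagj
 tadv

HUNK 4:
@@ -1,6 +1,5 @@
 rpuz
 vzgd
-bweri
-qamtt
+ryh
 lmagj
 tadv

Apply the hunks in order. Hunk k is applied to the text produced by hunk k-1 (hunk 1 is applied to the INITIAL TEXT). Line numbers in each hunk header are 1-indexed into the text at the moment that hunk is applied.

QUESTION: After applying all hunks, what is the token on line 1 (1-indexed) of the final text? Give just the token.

Hunk 1: at line 1 remove [dkja,pdoy] add [jpzt,mdut] -> 6 lines: rpuz vzgd jpzt mdut tadv ztc
Hunk 2: at line 2 remove [jpzt] add [bweri] -> 6 lines: rpuz vzgd bweri mdut tadv ztc
Hunk 3: at line 3 remove [mdut] add [qamtt,lmagj] -> 7 lines: rpuz vzgd bweri qamtt lmagj tadv ztc
Hunk 4: at line 1 remove [bweri,qamtt] add [ryh] -> 6 lines: rpuz vzgd ryh lmagj tadv ztc
Final line 1: rpuz

Answer: rpuz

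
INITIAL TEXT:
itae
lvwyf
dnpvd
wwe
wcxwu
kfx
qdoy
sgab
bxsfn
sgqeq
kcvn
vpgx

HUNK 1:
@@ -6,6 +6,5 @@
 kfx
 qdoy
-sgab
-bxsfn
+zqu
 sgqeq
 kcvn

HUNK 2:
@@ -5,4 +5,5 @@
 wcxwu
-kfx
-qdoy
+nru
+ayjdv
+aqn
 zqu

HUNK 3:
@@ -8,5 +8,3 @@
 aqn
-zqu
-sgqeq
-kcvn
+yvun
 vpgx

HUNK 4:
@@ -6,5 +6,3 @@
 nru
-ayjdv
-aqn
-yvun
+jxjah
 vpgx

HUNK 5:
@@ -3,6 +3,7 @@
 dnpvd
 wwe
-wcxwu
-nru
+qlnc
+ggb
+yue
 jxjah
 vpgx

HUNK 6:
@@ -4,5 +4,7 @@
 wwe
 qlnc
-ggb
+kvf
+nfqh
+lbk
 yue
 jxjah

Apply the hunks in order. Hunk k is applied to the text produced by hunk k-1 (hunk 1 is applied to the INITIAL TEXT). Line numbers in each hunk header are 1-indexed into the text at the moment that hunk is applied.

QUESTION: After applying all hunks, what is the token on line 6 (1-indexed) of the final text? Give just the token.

Answer: kvf

Derivation:
Hunk 1: at line 6 remove [sgab,bxsfn] add [zqu] -> 11 lines: itae lvwyf dnpvd wwe wcxwu kfx qdoy zqu sgqeq kcvn vpgx
Hunk 2: at line 5 remove [kfx,qdoy] add [nru,ayjdv,aqn] -> 12 lines: itae lvwyf dnpvd wwe wcxwu nru ayjdv aqn zqu sgqeq kcvn vpgx
Hunk 3: at line 8 remove [zqu,sgqeq,kcvn] add [yvun] -> 10 lines: itae lvwyf dnpvd wwe wcxwu nru ayjdv aqn yvun vpgx
Hunk 4: at line 6 remove [ayjdv,aqn,yvun] add [jxjah] -> 8 lines: itae lvwyf dnpvd wwe wcxwu nru jxjah vpgx
Hunk 5: at line 3 remove [wcxwu,nru] add [qlnc,ggb,yue] -> 9 lines: itae lvwyf dnpvd wwe qlnc ggb yue jxjah vpgx
Hunk 6: at line 4 remove [ggb] add [kvf,nfqh,lbk] -> 11 lines: itae lvwyf dnpvd wwe qlnc kvf nfqh lbk yue jxjah vpgx
Final line 6: kvf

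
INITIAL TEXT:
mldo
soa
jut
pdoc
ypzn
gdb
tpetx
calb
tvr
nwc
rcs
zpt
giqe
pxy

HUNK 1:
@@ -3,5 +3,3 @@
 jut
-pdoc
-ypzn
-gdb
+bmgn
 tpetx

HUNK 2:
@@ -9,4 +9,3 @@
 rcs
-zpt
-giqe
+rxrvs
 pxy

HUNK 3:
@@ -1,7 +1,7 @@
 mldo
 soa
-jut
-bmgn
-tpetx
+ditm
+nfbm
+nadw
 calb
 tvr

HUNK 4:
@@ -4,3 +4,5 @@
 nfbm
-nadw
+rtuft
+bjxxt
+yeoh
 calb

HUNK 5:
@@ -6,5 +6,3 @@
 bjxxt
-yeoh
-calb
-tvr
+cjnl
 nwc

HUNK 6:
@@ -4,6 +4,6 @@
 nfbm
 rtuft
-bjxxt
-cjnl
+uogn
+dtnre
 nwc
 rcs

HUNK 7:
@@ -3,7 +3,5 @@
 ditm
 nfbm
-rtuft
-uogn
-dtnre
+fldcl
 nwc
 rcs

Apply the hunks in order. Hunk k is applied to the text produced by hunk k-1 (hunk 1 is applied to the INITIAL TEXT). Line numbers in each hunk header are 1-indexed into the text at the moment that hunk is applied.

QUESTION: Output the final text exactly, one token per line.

Answer: mldo
soa
ditm
nfbm
fldcl
nwc
rcs
rxrvs
pxy

Derivation:
Hunk 1: at line 3 remove [pdoc,ypzn,gdb] add [bmgn] -> 12 lines: mldo soa jut bmgn tpetx calb tvr nwc rcs zpt giqe pxy
Hunk 2: at line 9 remove [zpt,giqe] add [rxrvs] -> 11 lines: mldo soa jut bmgn tpetx calb tvr nwc rcs rxrvs pxy
Hunk 3: at line 1 remove [jut,bmgn,tpetx] add [ditm,nfbm,nadw] -> 11 lines: mldo soa ditm nfbm nadw calb tvr nwc rcs rxrvs pxy
Hunk 4: at line 4 remove [nadw] add [rtuft,bjxxt,yeoh] -> 13 lines: mldo soa ditm nfbm rtuft bjxxt yeoh calb tvr nwc rcs rxrvs pxy
Hunk 5: at line 6 remove [yeoh,calb,tvr] add [cjnl] -> 11 lines: mldo soa ditm nfbm rtuft bjxxt cjnl nwc rcs rxrvs pxy
Hunk 6: at line 4 remove [bjxxt,cjnl] add [uogn,dtnre] -> 11 lines: mldo soa ditm nfbm rtuft uogn dtnre nwc rcs rxrvs pxy
Hunk 7: at line 3 remove [rtuft,uogn,dtnre] add [fldcl] -> 9 lines: mldo soa ditm nfbm fldcl nwc rcs rxrvs pxy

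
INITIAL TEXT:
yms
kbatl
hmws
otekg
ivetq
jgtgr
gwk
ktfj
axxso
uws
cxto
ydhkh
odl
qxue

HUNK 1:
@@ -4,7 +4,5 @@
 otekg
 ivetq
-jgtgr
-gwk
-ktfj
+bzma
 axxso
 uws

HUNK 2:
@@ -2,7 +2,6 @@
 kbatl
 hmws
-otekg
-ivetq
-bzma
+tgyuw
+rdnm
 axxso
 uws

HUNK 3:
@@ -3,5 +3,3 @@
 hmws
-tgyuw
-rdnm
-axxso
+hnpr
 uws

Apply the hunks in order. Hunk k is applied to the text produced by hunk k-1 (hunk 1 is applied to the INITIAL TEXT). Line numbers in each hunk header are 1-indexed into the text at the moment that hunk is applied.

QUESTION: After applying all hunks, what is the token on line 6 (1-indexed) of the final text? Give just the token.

Answer: cxto

Derivation:
Hunk 1: at line 4 remove [jgtgr,gwk,ktfj] add [bzma] -> 12 lines: yms kbatl hmws otekg ivetq bzma axxso uws cxto ydhkh odl qxue
Hunk 2: at line 2 remove [otekg,ivetq,bzma] add [tgyuw,rdnm] -> 11 lines: yms kbatl hmws tgyuw rdnm axxso uws cxto ydhkh odl qxue
Hunk 3: at line 3 remove [tgyuw,rdnm,axxso] add [hnpr] -> 9 lines: yms kbatl hmws hnpr uws cxto ydhkh odl qxue
Final line 6: cxto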